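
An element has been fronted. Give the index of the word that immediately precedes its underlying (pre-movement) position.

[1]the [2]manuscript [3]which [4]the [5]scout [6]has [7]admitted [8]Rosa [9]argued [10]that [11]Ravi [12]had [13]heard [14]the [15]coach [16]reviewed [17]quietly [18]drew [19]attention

16

The displaced element is "the manuscript" (word 2).
It is linked across 3 clause boundaries (Ø → that → Ø).
It functions as the direct object of "reviewed", so the gap sits immediately after word 16 ("reviewed").
Base order: The scout has admitted Rosa argued that Ravi had heard the coach reviewed the manuscript quietly.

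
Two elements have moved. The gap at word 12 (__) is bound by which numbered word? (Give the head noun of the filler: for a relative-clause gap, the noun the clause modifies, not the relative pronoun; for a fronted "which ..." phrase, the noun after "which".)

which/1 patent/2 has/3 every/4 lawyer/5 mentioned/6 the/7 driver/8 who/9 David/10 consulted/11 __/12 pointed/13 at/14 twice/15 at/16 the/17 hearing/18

8

The marked gap is inside the relative clause, the direct object of "consulted".
Its filler is the head noun "driver" (via "who"), at word 8.
(The other dependency links word 2 to a gap after word 14.)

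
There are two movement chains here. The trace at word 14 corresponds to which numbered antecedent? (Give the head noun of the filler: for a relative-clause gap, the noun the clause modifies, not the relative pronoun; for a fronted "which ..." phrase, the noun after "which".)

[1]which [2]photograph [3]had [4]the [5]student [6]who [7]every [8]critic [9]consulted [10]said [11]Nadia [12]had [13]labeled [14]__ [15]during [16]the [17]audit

2

The marked gap is the direct object of "labeled".
Its filler is the fronted wh-phrase "which photograph", at word 2.
(The other dependency links word 5 to a gap after word 9.)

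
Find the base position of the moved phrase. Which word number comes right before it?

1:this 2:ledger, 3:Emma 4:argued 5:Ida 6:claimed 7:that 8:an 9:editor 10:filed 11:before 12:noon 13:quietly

The displaced element is "this ledger" (word 2).
It is linked across 2 clause boundaries (Ø → that).
It functions as the direct object of "filed", so the gap sits immediately after word 10 ("filed").
Base order: Emma argued Ida claimed that an editor filed this ledger before noon quietly.

10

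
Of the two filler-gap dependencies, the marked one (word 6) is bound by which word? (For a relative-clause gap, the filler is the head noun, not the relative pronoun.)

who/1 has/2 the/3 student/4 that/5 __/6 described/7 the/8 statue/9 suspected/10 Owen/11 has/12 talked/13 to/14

The marked gap is inside the relative clause, the subject of "described".
Its filler is the head noun "student" (via "that"), at word 4.
(The other dependency links word 1 to a gap after word 14.)

4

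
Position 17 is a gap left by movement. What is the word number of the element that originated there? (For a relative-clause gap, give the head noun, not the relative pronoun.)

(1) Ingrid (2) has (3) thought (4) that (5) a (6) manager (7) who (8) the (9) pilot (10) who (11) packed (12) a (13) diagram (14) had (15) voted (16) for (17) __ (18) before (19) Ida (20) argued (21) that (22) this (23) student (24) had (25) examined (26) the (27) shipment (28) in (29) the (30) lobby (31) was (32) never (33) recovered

6

The gap at 17 is the prepositional object of "voted", inside a relative clause.
The relative pronoun is "who" (word 7); it is bound by the head noun immediately before it.
Its filler is the head noun "manager", at word 6.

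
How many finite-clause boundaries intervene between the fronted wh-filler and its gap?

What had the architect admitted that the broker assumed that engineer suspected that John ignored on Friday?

"what" is extracted from the object of "ignored".
Boundaries crossed, outermost first: [that], [Ø], [that] — 3 in total.

3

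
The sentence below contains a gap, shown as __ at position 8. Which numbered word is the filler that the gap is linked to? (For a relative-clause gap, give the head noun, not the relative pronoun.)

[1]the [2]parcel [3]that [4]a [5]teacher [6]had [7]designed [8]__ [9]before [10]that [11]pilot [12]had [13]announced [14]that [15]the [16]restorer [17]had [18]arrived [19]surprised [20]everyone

2

The gap at 8 is the object of "designed", inside a relative clause.
The relative pronoun is "that" (word 3); it is bound by the head noun immediately before it.
Its filler is the head noun "parcel", at word 2.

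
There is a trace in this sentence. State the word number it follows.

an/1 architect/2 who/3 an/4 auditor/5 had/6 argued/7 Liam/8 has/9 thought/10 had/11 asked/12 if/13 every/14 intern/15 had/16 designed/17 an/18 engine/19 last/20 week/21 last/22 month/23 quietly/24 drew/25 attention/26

The displaced element is "an architect" (word 2).
It is linked across 2 clause boundaries (Ø → Ø).
It functions as the subject of "asked", so the gap sits immediately after word 10 ("thought").
Base order: An auditor had argued Liam has thought that an architect had asked if every intern had designed an engine last week last month quietly.

10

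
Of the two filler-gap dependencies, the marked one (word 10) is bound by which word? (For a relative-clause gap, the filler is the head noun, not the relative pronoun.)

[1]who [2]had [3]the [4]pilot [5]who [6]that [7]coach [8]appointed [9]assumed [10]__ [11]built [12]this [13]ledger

The marked gap is the subject of "built".
Its filler is the fronted wh-phrase "who", at word 1.
(The other dependency links word 4 to a gap after word 8.)

1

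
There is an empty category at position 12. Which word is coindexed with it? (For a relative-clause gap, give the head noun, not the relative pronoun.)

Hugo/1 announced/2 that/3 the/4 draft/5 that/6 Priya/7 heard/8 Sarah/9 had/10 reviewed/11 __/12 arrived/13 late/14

The gap at 12 is the object of "reviewed", inside a relative clause.
The relative pronoun is "that" (word 6); it is bound by the head noun immediately before it.
Its filler is the head noun "draft", at word 5.

5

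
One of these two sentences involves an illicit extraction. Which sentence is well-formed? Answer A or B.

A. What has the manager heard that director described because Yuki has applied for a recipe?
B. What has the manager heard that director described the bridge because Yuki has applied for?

A

In B, the wh-phrase is extracted from inside an adjunct island (introduced by "because"), which blocks movement.
In A, the extraction path crosses only that-complement boundaries, which are transparent.
So A is grammatical.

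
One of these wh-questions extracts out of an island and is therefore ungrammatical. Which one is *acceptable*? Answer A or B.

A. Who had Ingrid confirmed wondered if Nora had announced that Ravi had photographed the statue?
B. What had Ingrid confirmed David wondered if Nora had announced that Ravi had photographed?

A

In B, the wh-phrase is extracted from inside a wh-island (introduced by "if"), which blocks movement.
In A, the extraction path crosses only that-complement boundaries, which are transparent.
So A is grammatical.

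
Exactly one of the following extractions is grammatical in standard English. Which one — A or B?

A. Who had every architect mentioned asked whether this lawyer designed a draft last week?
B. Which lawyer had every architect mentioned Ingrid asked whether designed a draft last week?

A

In B, the wh-phrase is extracted from inside a wh-island (introduced by "whether"), which blocks movement.
In A, the extraction path crosses only that-complement boundaries, which are transparent.
So A is grammatical.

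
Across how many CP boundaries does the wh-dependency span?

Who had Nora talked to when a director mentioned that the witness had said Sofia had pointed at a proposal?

0

"who" originates inside the matrix clause — no clause boundary is crossed.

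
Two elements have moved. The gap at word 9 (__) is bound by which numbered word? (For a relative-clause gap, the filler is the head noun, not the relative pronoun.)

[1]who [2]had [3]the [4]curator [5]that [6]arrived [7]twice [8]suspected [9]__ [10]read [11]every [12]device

The marked gap is the subject of "read".
Its filler is the fronted wh-phrase "who", at word 1.
(The other dependency links word 4 to a gap after word 5.)

1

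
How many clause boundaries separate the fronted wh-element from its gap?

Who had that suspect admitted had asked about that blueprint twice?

1

"who" is extracted from the subject of "asked".
Boundaries crossed, outermost first: [Ø] — 1 in total.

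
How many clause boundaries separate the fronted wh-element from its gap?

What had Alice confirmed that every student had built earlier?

"what" is extracted from the object of "built".
Boundaries crossed, outermost first: [that] — 1 in total.

1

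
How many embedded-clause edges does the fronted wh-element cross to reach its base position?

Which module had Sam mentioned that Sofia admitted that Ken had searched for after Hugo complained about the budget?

2

"which module" is extracted from the PP object of "searched".
Boundaries crossed, outermost first: [that], [that] — 2 in total.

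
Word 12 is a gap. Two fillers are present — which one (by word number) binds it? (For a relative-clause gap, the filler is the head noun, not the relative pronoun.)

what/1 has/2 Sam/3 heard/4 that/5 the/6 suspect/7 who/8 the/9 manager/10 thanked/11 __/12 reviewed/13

7

The marked gap is inside the relative clause, the direct object of "thanked".
Its filler is the head noun "suspect" (via "who"), at word 7.
(The other dependency links word 1 to a gap after word 13.)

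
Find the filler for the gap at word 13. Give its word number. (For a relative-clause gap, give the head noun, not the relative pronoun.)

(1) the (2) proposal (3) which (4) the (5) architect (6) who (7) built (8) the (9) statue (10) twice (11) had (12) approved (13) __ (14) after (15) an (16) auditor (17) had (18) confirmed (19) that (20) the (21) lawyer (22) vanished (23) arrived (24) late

2

The gap at 13 is the object of "approved", inside a relative clause.
The relative pronoun is "which" (word 3); it is bound by the head noun immediately before it.
Its filler is the head noun "proposal", at word 2.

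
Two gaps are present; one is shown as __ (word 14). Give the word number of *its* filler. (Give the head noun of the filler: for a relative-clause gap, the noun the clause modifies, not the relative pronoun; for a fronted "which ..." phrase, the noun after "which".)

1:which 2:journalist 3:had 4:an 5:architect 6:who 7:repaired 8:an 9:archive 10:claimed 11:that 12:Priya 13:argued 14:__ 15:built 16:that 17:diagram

2

The marked gap is the subject of "built".
Its filler is the fronted wh-phrase "which journalist", at word 2.
(The other dependency links word 5 to a gap after word 6.)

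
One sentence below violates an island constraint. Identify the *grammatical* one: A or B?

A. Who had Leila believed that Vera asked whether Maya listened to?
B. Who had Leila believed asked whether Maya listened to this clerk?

In A, the wh-phrase is extracted from inside a wh-island (introduced by "whether"), which blocks movement.
In B, the extraction path crosses only that-complement boundaries, which are transparent.
So B is grammatical.

B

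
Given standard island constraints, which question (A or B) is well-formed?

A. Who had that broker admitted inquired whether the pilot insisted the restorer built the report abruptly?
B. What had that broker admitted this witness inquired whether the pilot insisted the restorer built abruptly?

A

In B, the wh-phrase is extracted from inside a wh-island (introduced by "whether"), which blocks movement.
In A, the extraction path crosses only that-complement boundaries, which are transparent.
So A is grammatical.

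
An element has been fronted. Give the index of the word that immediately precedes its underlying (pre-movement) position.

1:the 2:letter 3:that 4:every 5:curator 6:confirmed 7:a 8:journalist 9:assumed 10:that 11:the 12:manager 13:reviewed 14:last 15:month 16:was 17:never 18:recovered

The displaced element is "the letter" (word 2).
It is linked across 2 clause boundaries (Ø → that).
It functions as the direct object of "reviewed", so the gap sits immediately after word 13 ("reviewed").
Base order: Every curator confirmed a journalist assumed that the manager reviewed the letter last month.

13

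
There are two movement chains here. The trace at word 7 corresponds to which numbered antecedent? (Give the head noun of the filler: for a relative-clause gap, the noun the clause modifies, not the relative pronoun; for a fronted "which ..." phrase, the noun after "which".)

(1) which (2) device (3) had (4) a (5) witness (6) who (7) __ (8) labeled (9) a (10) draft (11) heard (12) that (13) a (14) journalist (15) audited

5

The marked gap is inside the relative clause, the subject of "labeled".
Its filler is the head noun "witness" (via "who"), at word 5.
(The other dependency links word 2 to a gap after word 15.)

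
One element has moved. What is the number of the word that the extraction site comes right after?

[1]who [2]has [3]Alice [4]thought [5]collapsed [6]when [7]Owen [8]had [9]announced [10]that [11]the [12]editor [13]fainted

4

The displaced element is "who" (word 1).
It is linked across 1 clause boundary (Ø).
It functions as the subject of "collapsed", so the gap sits immediately after word 4 ("thought").
Base order: Alice has thought that who collapsed when Owen had announced that the editor fainted.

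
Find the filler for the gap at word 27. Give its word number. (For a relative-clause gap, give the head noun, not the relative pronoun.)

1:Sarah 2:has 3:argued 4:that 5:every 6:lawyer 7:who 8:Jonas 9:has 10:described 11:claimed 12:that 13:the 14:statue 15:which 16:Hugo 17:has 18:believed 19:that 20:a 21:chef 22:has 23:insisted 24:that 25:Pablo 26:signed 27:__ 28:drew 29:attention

14

The gap at 27 is the object of "signed", inside a relative clause.
The relative pronoun is "which" (word 15); it is bound by the head noun immediately before it.
Its filler is the head noun "statue", at word 14.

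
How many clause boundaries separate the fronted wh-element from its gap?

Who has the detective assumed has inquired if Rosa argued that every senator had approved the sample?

"who" is extracted from the subject of "inquired".
Boundaries crossed, outermost first: [Ø] — 1 in total.

1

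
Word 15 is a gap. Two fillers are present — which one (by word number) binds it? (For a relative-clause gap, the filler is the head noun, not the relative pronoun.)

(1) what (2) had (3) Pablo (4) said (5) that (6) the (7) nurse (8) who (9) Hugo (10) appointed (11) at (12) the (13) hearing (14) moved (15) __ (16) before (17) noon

The marked gap is the direct object of "moved".
Its filler is the fronted wh-phrase "what", at word 1.
(The other dependency links word 7 to a gap after word 10.)

1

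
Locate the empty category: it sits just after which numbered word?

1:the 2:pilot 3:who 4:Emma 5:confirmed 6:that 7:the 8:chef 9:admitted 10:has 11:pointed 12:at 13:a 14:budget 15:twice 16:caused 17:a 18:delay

9

The displaced element is "the pilot" (word 2).
It is linked across 2 clause boundaries (that → Ø).
It functions as the subject of "pointed", so the gap sits immediately after word 9 ("admitted").
Base order: Emma confirmed that the chef admitted the pilot has pointed at a budget twice.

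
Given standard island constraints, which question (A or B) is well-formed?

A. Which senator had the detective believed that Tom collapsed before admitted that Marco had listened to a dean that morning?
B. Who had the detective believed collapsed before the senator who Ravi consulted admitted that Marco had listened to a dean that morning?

B

In A, the wh-phrase is extracted from inside an adjunct island (introduced by "before"), which blocks movement.
In B, the extraction path crosses only that-complement boundaries, which are transparent.
So B is grammatical.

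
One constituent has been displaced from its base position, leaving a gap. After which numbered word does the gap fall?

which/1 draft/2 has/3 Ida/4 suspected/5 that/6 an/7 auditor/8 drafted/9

The displaced element is "which draft" (word 2).
It is linked across 1 clause boundary (that).
It functions as the direct object of "drafted", so the gap sits immediately after word 9 ("drafted").
Base order: Ida has suspected that an auditor drafted which draft.

9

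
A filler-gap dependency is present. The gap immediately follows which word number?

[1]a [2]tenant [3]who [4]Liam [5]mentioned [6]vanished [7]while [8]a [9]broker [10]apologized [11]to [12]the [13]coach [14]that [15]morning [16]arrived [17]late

5

The displaced element is "a tenant" (word 2).
It is linked across 1 clause boundary (Ø).
It functions as the subject of "vanished", so the gap sits immediately after word 5 ("mentioned").
Base order: Liam mentioned that a tenant vanished while a broker apologized to the coach that morning.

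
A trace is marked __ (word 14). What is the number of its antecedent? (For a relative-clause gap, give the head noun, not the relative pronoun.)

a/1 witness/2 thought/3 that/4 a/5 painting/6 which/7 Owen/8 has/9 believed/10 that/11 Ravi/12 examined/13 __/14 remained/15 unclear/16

The gap at 14 is the object of "examined", inside a relative clause.
The relative pronoun is "which" (word 7); it is bound by the head noun immediately before it.
Its filler is the head noun "painting", at word 6.

6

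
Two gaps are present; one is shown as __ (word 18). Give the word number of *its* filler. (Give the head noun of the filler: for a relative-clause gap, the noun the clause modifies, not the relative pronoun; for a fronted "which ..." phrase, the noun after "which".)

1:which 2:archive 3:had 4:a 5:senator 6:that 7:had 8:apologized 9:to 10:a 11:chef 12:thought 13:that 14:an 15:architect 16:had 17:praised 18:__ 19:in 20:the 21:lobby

2

The marked gap is the direct object of "praised".
Its filler is the fronted wh-phrase "which archive", at word 2.
(The other dependency links word 5 to a gap after word 6.)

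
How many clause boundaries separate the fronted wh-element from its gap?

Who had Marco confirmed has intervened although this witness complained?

"who" is extracted from the subject of "intervened".
Boundaries crossed, outermost first: [Ø] — 1 in total.

1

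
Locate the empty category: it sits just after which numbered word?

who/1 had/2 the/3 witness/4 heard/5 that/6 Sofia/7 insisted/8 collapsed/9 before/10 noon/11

8

The displaced element is "who" (word 1).
It is linked across 2 clause boundaries (that → Ø).
It functions as the subject of "collapsed", so the gap sits immediately after word 8 ("insisted").
Base order: The witness had heard that Sofia insisted that who collapsed before noon.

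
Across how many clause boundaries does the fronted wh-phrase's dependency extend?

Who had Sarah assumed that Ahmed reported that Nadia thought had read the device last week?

3

"who" is extracted from the subject of "read".
Boundaries crossed, outermost first: [that], [that], [Ø] — 3 in total.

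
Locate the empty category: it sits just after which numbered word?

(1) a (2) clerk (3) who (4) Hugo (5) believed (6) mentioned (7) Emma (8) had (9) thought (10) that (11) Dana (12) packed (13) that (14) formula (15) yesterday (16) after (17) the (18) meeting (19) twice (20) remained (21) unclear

The displaced element is "a clerk" (word 2).
It is linked across 1 clause boundary (Ø).
It functions as the subject of "mentioned", so the gap sits immediately after word 5 ("believed").
Base order: Hugo believed that a clerk mentioned Emma had thought that Dana packed that formula yesterday after the meeting twice.

5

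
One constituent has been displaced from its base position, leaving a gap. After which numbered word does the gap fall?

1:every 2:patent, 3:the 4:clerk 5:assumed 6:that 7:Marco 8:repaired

8

The displaced element is "every patent" (word 2).
It is linked across 1 clause boundary (that).
It functions as the direct object of "repaired", so the gap sits immediately after word 8 ("repaired").
Base order: The clerk assumed that Marco repaired every patent.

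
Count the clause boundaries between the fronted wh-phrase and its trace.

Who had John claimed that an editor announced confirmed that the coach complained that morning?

2

"who" is extracted from the subject of "confirmed".
Boundaries crossed, outermost first: [that], [Ø] — 2 in total.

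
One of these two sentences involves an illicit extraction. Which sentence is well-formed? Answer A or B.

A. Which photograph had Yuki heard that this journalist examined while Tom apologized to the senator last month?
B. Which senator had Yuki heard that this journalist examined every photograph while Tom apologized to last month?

In B, the wh-phrase is extracted from inside an adjunct island (introduced by "while"), which blocks movement.
In A, the extraction path crosses only that-complement boundaries, which are transparent.
So A is grammatical.

A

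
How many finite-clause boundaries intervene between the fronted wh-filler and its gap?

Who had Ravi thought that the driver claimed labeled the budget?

2

"who" is extracted from the subject of "labeled".
Boundaries crossed, outermost first: [that], [Ø] — 2 in total.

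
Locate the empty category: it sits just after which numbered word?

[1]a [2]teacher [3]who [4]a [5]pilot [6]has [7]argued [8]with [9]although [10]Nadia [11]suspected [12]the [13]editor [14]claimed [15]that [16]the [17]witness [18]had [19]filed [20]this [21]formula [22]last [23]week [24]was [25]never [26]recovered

The displaced element is "a teacher" (word 2).
It functions as the object of the preposition "with" of "argued", so the gap sits immediately after word 8 ("with").
Base order: A pilot has argued with a teacher although Nadia suspected the editor claimed that the witness had filed this formula last week.

8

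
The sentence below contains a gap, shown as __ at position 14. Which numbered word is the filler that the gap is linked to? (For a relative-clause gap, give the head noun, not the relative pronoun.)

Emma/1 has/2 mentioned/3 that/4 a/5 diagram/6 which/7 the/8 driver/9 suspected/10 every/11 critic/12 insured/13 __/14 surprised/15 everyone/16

6

The gap at 14 is the object of "insured", inside a relative clause.
The relative pronoun is "which" (word 7); it is bound by the head noun immediately before it.
Its filler is the head noun "diagram", at word 6.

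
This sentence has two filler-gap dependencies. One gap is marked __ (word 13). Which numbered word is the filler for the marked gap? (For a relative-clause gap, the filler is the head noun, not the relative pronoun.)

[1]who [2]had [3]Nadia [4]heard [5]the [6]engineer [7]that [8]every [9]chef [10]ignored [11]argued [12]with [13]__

1

The marked gap is the object of the preposition "with" of "argued".
Its filler is the fronted wh-phrase "who", at word 1.
(The other dependency links word 6 to a gap after word 10.)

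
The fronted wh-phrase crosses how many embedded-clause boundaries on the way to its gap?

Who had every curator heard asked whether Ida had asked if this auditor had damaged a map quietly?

"who" is extracted from the subject of "asked".
Boundaries crossed, outermost first: [Ø] — 1 in total.

1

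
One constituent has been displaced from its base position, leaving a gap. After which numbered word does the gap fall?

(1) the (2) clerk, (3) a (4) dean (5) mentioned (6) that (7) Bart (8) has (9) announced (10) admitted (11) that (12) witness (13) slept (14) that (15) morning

The displaced element is "the clerk" (word 2).
It is linked across 2 clause boundaries (that → Ø).
It functions as the subject of "admitted", so the gap sits immediately after word 9 ("announced").
Base order: A dean mentioned that Bart has announced that the clerk admitted that witness slept that morning.

9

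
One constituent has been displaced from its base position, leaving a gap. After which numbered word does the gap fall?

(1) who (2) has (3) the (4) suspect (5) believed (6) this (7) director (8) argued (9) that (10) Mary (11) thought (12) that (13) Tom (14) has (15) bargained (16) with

16

The displaced element is "who" (word 1).
It is linked across 3 clause boundaries (Ø → that → that).
It functions as the object of the preposition "with" of "bargained", so the gap sits immediately after word 16 ("with").
Base order: The suspect has believed this director argued that Mary thought that Tom has bargained with who.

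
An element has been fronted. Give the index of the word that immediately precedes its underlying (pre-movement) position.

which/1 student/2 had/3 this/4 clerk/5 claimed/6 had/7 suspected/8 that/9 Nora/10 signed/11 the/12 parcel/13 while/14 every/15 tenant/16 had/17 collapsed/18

6

The displaced element is "which student" (word 2).
It is linked across 1 clause boundary (Ø).
It functions as the subject of "suspected", so the gap sits immediately after word 6 ("claimed").
Base order: This clerk had claimed that which student had suspected that Nora signed the parcel while every tenant had collapsed.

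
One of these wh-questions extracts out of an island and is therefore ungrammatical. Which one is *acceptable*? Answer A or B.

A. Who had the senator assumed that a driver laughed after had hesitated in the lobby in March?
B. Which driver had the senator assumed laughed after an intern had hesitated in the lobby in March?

In A, the wh-phrase is extracted from inside an adjunct island (introduced by "after"), which blocks movement.
In B, the extraction path crosses only that-complement boundaries, which are transparent.
So B is grammatical.

B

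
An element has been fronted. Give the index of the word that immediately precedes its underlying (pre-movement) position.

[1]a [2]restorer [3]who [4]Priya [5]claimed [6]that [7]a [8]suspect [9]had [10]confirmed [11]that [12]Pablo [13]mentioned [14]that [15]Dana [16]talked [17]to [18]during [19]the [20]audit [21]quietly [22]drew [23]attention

17

The displaced element is "a restorer" (word 2).
It is linked across 3 clause boundaries (that → that → that).
It functions as the object of the preposition "to" of "talked", so the gap sits immediately after word 17 ("to").
Base order: Priya claimed that a suspect had confirmed that Pablo mentioned that Dana talked to a restorer during the audit quietly.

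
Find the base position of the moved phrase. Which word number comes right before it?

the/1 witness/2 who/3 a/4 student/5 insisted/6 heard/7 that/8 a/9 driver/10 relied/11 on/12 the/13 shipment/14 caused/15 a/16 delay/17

6

The displaced element is "the witness" (word 2).
It is linked across 1 clause boundary (Ø).
It functions as the subject of "heard", so the gap sits immediately after word 6 ("insisted").
Base order: A student insisted the witness heard that a driver relied on the shipment.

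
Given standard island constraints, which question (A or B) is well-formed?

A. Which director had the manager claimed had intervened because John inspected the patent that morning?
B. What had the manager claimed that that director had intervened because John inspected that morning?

In B, the wh-phrase is extracted from inside an adjunct island (introduced by "because"), which blocks movement.
In A, the extraction path crosses only that-complement boundaries, which are transparent.
So A is grammatical.

A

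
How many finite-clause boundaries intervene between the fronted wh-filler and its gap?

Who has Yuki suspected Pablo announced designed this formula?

"who" is extracted from the subject of "designed".
Boundaries crossed, outermost first: [Ø], [Ø] — 2 in total.

2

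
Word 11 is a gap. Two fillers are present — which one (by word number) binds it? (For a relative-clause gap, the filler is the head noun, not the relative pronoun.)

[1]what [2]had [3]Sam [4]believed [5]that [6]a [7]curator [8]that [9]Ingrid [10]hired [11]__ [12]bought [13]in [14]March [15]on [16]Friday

The marked gap is inside the relative clause, the direct object of "hired".
Its filler is the head noun "curator" (via "that"), at word 7.
(The other dependency links word 1 to a gap after word 12.)

7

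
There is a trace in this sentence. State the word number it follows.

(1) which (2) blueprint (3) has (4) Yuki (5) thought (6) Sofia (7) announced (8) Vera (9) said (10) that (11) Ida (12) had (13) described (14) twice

The displaced element is "which blueprint" (word 2).
It is linked across 3 clause boundaries (Ø → Ø → that).
It functions as the direct object of "described", so the gap sits immediately after word 13 ("described").
Base order: Yuki has thought Sofia announced Vera said that Ida had described which blueprint twice.

13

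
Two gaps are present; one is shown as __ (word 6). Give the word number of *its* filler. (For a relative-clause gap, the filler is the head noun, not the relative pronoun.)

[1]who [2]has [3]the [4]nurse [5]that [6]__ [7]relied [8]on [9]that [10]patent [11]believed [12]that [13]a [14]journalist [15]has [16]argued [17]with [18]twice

4

The marked gap is inside the relative clause, the subject of "relied".
Its filler is the head noun "nurse" (via "that"), at word 4.
(The other dependency links word 1 to a gap after word 17.)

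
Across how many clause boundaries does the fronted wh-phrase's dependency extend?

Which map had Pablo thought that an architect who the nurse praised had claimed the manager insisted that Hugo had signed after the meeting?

"which map" is extracted from the object of "signed".
Boundaries crossed, outermost first: [that], [Ø], [that] — 3 in total.

3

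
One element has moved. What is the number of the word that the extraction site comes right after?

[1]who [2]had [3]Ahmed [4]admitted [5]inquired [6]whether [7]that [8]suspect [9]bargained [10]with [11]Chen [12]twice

The displaced element is "who" (word 1).
It is linked across 1 clause boundary (Ø).
It functions as the subject of "inquired", so the gap sits immediately after word 4 ("admitted").
Base order: Ahmed had admitted that who inquired whether that suspect bargained with Chen twice.

4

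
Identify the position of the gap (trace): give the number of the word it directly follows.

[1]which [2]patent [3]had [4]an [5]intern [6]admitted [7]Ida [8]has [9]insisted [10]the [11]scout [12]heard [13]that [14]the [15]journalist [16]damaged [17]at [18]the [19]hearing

The displaced element is "which patent" (word 2).
It is linked across 3 clause boundaries (Ø → Ø → that).
It functions as the direct object of "damaged", so the gap sits immediately after word 16 ("damaged").
Base order: An intern had admitted Ida has insisted the scout heard that the journalist damaged which patent at the hearing.

16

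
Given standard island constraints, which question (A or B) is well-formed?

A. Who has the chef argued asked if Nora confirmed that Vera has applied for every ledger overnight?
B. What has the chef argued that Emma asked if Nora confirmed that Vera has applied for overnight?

A

In B, the wh-phrase is extracted from inside a wh-island (introduced by "if"), which blocks movement.
In A, the extraction path crosses only that-complement boundaries, which are transparent.
So A is grammatical.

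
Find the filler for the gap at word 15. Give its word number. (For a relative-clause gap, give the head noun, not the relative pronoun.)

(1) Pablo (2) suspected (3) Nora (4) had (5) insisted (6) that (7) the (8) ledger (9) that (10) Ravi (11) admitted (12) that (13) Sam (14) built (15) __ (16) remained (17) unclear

The gap at 15 is the object of "built", inside a relative clause.
The relative pronoun is "that" (word 9); it is bound by the head noun immediately before it.
Its filler is the head noun "ledger", at word 8.

8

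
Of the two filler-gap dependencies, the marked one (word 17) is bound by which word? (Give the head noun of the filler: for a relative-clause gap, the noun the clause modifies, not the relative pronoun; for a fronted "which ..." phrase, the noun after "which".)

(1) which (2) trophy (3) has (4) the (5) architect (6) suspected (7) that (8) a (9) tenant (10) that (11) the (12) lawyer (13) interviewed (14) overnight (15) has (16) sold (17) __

2

The marked gap is the direct object of "sold".
Its filler is the fronted wh-phrase "which trophy", at word 2.
(The other dependency links word 9 to a gap after word 13.)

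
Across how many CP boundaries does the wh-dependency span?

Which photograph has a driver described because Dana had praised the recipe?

"which photograph" originates inside the matrix clause — no clause boundary is crossed.

0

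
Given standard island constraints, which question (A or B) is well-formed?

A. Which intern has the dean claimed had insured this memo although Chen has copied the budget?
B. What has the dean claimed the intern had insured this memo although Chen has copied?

A

In B, the wh-phrase is extracted from inside an adjunct island (introduced by "although"), which blocks movement.
In A, the extraction path crosses only that-complement boundaries, which are transparent.
So A is grammatical.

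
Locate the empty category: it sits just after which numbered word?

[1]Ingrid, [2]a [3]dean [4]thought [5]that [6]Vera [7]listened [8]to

8

The displaced element is "Ingrid" (word 1).
It is linked across 1 clause boundary (that).
It functions as the object of the preposition "to" of "listened", so the gap sits immediately after word 8 ("to").
Base order: A dean thought that Vera listened to Ingrid.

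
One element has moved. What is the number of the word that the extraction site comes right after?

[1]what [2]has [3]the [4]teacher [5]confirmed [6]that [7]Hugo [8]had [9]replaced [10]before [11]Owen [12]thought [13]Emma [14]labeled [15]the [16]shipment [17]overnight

9

The displaced element is "what" (word 1).
It is linked across 1 clause boundary (that).
It functions as the direct object of "replaced", so the gap sits immediately after word 9 ("replaced").
Base order: The teacher has confirmed that Hugo had replaced what before Owen thought Emma labeled the shipment overnight.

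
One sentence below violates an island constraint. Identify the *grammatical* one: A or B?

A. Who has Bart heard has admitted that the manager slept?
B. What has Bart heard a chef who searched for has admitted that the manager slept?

In B, the wh-phrase is extracted from inside a complex-NP island (relative clause) (introduced by "who"), which blocks movement.
In A, the extraction path crosses only that-complement boundaries, which are transparent.
So A is grammatical.

A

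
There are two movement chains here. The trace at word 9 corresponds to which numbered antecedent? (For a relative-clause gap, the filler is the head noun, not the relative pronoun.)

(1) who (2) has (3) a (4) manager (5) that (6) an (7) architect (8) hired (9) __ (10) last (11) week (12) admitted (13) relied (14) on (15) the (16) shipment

4

The marked gap is inside the relative clause, the direct object of "hired".
Its filler is the head noun "manager" (via "that"), at word 4.
(The other dependency links word 1 to a gap after word 12.)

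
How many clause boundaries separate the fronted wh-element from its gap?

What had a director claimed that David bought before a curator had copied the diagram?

1

"what" is extracted from the object of "bought".
Boundaries crossed, outermost first: [that] — 1 in total.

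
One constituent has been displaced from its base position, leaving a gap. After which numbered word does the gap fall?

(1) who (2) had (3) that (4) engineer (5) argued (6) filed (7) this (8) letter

5

The displaced element is "who" (word 1).
It is linked across 1 clause boundary (Ø).
It functions as the subject of "filed", so the gap sits immediately after word 5 ("argued").
Base order: That engineer had argued who filed this letter.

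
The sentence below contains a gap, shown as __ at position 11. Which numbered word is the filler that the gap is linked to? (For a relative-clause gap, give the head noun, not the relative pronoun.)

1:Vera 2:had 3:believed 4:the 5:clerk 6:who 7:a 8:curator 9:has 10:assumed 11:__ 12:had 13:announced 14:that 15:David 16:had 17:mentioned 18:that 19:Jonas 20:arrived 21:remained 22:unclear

5

The gap at 11 is the subject of "announced", inside a relative clause.
The relative pronoun is "who" (word 6); it is bound by the head noun immediately before it.
Its filler is the head noun "clerk", at word 5.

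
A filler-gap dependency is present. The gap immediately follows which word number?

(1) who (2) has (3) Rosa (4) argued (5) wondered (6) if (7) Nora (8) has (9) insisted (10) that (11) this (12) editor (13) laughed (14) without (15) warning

The displaced element is "who" (word 1).
It is linked across 1 clause boundary (Ø).
It functions as the subject of "wondered", so the gap sits immediately after word 4 ("argued").
Base order: Rosa has argued that who wondered if Nora has insisted that this editor laughed without warning.

4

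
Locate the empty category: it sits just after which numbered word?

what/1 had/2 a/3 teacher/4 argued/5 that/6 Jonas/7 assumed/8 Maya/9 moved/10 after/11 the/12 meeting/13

10

The displaced element is "what" (word 1).
It is linked across 2 clause boundaries (that → Ø).
It functions as the direct object of "moved", so the gap sits immediately after word 10 ("moved").
Base order: A teacher had argued that Jonas assumed Maya moved what after the meeting.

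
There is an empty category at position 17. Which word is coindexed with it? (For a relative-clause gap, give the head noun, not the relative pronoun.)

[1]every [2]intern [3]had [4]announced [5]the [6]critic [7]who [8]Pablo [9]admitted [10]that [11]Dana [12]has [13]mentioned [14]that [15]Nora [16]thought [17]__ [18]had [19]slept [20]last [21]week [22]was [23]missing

The gap at 17 is the subject of "slept", inside a relative clause.
The relative pronoun is "who" (word 7); it is bound by the head noun immediately before it.
Its filler is the head noun "critic", at word 6.

6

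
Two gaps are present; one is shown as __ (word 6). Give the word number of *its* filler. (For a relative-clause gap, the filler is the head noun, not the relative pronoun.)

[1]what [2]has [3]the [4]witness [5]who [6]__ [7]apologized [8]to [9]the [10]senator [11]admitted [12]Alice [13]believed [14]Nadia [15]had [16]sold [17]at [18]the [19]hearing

4

The marked gap is inside the relative clause, the subject of "apologized".
Its filler is the head noun "witness" (via "who"), at word 4.
(The other dependency links word 1 to a gap after word 16.)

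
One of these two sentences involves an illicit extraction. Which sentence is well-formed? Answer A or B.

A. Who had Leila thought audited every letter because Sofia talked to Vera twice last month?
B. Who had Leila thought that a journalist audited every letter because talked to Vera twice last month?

In B, the wh-phrase is extracted from inside an adjunct island (introduced by "because"), which blocks movement.
In A, the extraction path crosses only that-complement boundaries, which are transparent.
So A is grammatical.

A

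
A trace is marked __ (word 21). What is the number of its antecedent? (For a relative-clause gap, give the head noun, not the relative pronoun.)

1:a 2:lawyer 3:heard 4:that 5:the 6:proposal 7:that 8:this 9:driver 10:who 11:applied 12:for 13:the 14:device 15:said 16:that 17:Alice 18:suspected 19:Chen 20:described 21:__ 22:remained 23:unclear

6

The gap at 21 is the object of "described", inside a relative clause.
The relative pronoun is "that" (word 7); it is bound by the head noun immediately before it.
Its filler is the head noun "proposal", at word 6.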